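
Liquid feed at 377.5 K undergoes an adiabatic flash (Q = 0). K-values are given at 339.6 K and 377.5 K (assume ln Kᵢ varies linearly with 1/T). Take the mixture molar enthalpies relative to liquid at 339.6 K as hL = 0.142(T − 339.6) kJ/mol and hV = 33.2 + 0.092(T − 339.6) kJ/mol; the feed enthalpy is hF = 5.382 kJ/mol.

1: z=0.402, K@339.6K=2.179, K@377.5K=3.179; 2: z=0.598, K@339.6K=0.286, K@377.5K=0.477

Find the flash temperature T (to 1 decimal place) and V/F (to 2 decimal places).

Adiabatic flash: solve Rachford–Rice at each trial T, then check hF = ψ·hV(T) + (1−ψ)·hL(T).
  T = 339.6 K: K = (2.179, 0.286), RR gives ψ = 0.056, H_out = 1.853 kJ/mol
  T = 377.5 K: K = (3.179, 0.477), RR gives ψ = 0.494, H_out = 20.853 kJ/mol
  T = 358.6 K: K = (2.660, 0.375), RR gives ψ = 0.283, H_out = 11.809 kJ/mol
  T = 349.1 K: K = (2.414, 0.329), RR gives ψ = 0.176, H_out = 7.100 kJ/mol
  T = 344.4 K: K = (2.296, 0.307), RR gives ψ = 0.119, H_out = 4.598 kJ/mol
  T = 346.8 K: K = (2.356, 0.318), RR gives ψ = 0.148, H_out = 5.895 kJ/mol
  T = 345.6 K: K = (2.326, 0.312), RR gives ψ = 0.134, H_out = 5.252 kJ/mol
Linear interpolation between T = 345.6 (H_out = 5.252) and T = 346.8 (H_out = 5.895) on hF = 5.382 gives T ≈ 345.8 K, at which ψ = 0.14.

T = 345.8 K, V/F = 0.14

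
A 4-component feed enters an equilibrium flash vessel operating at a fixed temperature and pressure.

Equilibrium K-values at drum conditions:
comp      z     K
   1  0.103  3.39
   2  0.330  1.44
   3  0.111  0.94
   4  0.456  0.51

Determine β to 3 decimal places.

Iterate (Newton) starting at β = 0.5:
  β = 0.500: g = -0.0716, g' = -0.358 → β = 0.300
  β = 0.300: g = 0.0031, g' = -0.400 → β = 0.307
Converged at β = 0.307.

β = 0.307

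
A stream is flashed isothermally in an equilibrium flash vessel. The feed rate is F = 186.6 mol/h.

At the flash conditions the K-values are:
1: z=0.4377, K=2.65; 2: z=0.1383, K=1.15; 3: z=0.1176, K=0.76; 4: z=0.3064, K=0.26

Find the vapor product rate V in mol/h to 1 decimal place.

V = 98.7 mol/h

Let β = V/F and solve Σ zᵢ(Kᵢ−1)/(1+β(Kᵢ−1)) = 0.
Feasibility: ΣzᵢKᵢ = 1.4880, Σzᵢ/Kᵢ = 1.6186 — both > 1, two phases present.
Iterate (Newton) starting at β = 0.33:
  β = 0.3300: g = 0.15672, g' = -0.8041 → β = 0.5249
  β = 0.5249: g = 0.00321, g' = -0.8023 → β = 0.5289
Converged at β = 0.5289.
Then V = β·F = 0.5289·186.6 = 98.7 mol/h and L = F − V = 87.9 mol/h.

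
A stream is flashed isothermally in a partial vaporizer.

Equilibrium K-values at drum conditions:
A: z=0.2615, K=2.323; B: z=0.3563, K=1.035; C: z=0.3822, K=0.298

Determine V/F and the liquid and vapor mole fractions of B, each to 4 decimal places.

V/F = 0.1522, x_B = 0.3544, y_B = 0.3668

Rachford–Rice: g(V/F) = Σ zᵢ(Kᵢ−1)/(1+V/F(Kᵢ−1)) = 0.
g(0) = ΣzᵢKᵢ − 1 = 0.0901 and g(1) = 1 − Σzᵢ/Kᵢ = -0.7394, so a root lies in (0, 1).
Newton–Raphson from V/F = 0.5:
  V/F = 0.5000: g = -0.19293, g' = -0.6134 → V/F = 0.1855
  V/F = 0.1855: g = -0.01828, g' = -0.5445 → V/F = 0.1519
  V/F = 0.1519: g = 0.00015, g' = -0.5538 → V/F = 0.1522
Converged at V/F = 0.1522.
Compositions from xᵢ = zᵢ/(1+V/F(Kᵢ−1)), yᵢ = Kᵢxᵢ:
  A: x = 0.2177, y = 0.5057
  B: x = 0.3544, y = 0.3668
  C: x = 0.4279, y = 0.1275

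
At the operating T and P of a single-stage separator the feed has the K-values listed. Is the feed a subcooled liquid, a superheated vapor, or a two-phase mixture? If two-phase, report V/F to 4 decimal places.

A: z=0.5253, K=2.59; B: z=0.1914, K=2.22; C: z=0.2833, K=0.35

two-phase, V/F = 0.9112

ΣzᵢKᵢ = 1.8846; Σzᵢ/Kᵢ = 1.0985.
Both exceed 1, so a two-phase solution exists.
Let ψ = V/F and solve Σ zᵢ(Kᵢ−1)/(1+ψ(Kᵢ−1)) = 0.
Iterate (Newton) starting at ψ = 0.38:
  ψ = 0.3800: g = 0.43565, g' = -0.8601 → ψ = 0.8865
  ψ = 0.8865: g = 0.02429, g' = -0.9610 → ψ = 0.9118
  ψ = 0.9118: g = -0.00056, g' = -1.0065 → ψ = 0.9112
Converged at ψ = 0.9112.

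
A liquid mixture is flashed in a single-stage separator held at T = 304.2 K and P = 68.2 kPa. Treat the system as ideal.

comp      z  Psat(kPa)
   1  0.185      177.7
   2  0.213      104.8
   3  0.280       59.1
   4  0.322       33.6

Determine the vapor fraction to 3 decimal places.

Raoult's law: Kᵢ = Pᵢˢᵃᵗ/P = Pᵢˢᵃᵗ/68.2.
  K_1 = 177.7/68.2 = 2.60557, K_2 = 104.8/68.2 = 1.53666, K_3 = 59.1/68.2 = 0.86657, K_4 = 33.6/68.2 = 0.49267
Rachford–Rice: g(ψ) = Σ zᵢ(Kᵢ−1)/(1+ψ(Kᵢ−1)) = 0.
Check two-phase: ΣzᵢKᵢ = 1.211 > 1 and Σzᵢ/Kᵢ = 1.186 > 1, so g(0) = 0.211 > 0 and g(1) = -0.186 < 0.
Newton–Raphson from ψ = 0.67:
  ψ = 0.670: g = -0.0613, g' = -0.340 → ψ = 0.490
  ψ = 0.490: g = -0.0005, g' = -0.340 → ψ = 0.488
Converged at ψ = 0.488.

ψ = 0.488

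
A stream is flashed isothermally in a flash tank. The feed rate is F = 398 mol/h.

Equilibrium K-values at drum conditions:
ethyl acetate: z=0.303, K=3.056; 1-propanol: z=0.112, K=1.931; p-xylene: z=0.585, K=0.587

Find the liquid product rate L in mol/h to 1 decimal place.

Newton iteration, ψ⁰ = 0.7:
  ψ = 0.700: g = -0.0213, g' = -0.448 → ψ = 0.652
  ψ = 0.652: g = 0.0002, g' = -0.458 → ψ = 0.653
Converged at ψ = 0.653.
Then V = ψ·F = 0.6529·398 = 259.9 mol/h and L = F − V = 138.1 mol/h.

L = 138.1 mol/h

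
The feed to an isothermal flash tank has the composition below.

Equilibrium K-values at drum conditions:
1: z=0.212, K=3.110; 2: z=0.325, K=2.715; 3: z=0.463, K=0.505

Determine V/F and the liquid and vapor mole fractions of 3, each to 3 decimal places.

Material balance + equilibrium reduce to Σ zᵢ(Kᵢ−1)/(1+V/F(Kᵢ−1)) = 0.
Check two-phase: ΣzᵢKᵢ = 1.776 > 1 and Σzᵢ/Kᵢ = 1.105 > 1, so g(0) = 0.776 > 0 and g(1) = -0.105 < 0.
Newton iteration, V/F⁰ = 0.5:
  V/F = 0.500: g = 0.2132, g' = -0.701 → V/F = 0.804
  V/F = 0.804: g = 0.0194, g' = -0.612 → V/F = 0.836
Converged at V/F = 0.836.
Compositions from xᵢ = zᵢ/(1+V/F(Kᵢ−1)), yᵢ = Kᵢxᵢ:
  1: x = 0.077, y = 0.239
  2: x = 0.134, y = 0.363
  3: x = 0.790, y = 0.399

V/F = 0.836, x_3 = 0.790, y_3 = 0.399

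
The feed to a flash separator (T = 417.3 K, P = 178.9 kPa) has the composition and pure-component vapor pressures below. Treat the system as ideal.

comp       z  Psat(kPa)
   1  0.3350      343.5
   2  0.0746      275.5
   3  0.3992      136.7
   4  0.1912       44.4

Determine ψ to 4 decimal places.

Raoult's law: Kᵢ = Pᵢˢᵃᵗ/P = Pᵢˢᵃᵗ/178.9.
  K_1 = 343.5/178.9 = 1.920067, K_2 = 275.5/178.9 = 1.539966, K_3 = 136.7/178.9 = 0.764114, K_4 = 44.4/178.9 = 0.248183
Let ψ = V/F and solve Σ zᵢ(Kᵢ−1)/(1+ψ(Kᵢ−1)) = 0.
g(0) = ΣzᵢKᵢ − 1 = 0.1106 and g(1) = 1 − Σzᵢ/Kᵢ = -0.5157, so a root lies in (0, 1).
Newton iteration, ψ⁰ = 0.5:
  ψ = 0.5000: g = -0.09426, g' = -0.4525 → ψ = 0.2917
  ψ = 0.2917: g = -0.00745, g' = -0.3954 → ψ = 0.2729
  ψ = 0.2729: g = -0.00001, g' = -0.3941 → ψ = 0.2728
Converged at ψ = 0.2728.

ψ = 0.2728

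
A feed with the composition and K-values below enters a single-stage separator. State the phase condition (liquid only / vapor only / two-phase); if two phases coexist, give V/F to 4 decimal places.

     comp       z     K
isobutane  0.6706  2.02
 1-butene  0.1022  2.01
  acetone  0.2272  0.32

ΣzᵢKᵢ = 1.6327; Σzᵢ/Kᵢ = 1.0928.
Both exceed 1, so a two-phase solution exists.
Material balance + equilibrium reduce to Σ zᵢ(Kᵢ−1)/(1+ψ(Kᵢ−1)) = 0.
Iterate (Newton) starting at ψ = 0.34:
  ψ = 0.3400: g = 0.38376, g' = -0.6202 → ψ = 0.9588
  ψ = 0.9588: g = -0.04569, g' = -1.0727 → ψ = 0.9162
  ψ = 0.9162: g = -0.00264, g' = -0.9538 → ψ = 0.9134
Converged at ψ = 0.9134.

two-phase, V/F = 0.9134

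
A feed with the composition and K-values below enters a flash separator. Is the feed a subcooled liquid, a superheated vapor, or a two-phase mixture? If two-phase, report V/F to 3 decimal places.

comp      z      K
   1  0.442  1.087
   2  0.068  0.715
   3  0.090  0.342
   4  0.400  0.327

ΣzᵢKᵢ = 0.691; Σzᵢ/Kᵢ = 1.988.
Since ΣzᵢKᵢ < 1 the mixture is below its bubble point — single liquid phase.

subcooled liquid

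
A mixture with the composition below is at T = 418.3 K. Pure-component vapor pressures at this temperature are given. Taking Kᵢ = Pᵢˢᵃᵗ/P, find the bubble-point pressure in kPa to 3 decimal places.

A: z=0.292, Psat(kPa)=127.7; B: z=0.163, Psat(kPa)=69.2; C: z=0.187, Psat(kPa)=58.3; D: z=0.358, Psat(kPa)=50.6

Pbub = 77.585 kPa

At the bubble point ψ → 0, so ΣzᵢKᵢ = 1 with Kᵢ = Pᵢˢᵃᵗ/P ⇒ P = ΣzᵢPᵢˢᵃᵗ.
P = 0.292·127.7 + 0.163·69.2 + 0.187·58.3 + 0.358·50.6 = 77.585 kPa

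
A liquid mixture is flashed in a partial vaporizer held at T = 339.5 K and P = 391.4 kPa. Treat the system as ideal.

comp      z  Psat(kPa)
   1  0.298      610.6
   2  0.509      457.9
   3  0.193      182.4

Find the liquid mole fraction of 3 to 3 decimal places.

x_3 = 0.353

Raoult's law: Kᵢ = Pᵢˢᵃᵗ/P = Pᵢˢᵃᵗ/391.4.
  K_1 = 610.6/391.4 = 1.56004, K_2 = 457.9/391.4 = 1.16990, K_3 = 182.4/391.4 = 0.46602
Newton iteration, β⁰ = 0.51:
  β = 0.510: g = 0.0678, g' = -0.173 → β = 0.902
  β = 0.902: g = -0.0129, g' = -0.257 → β = 0.852
  β = 0.852: g = -0.0005, g' = -0.239 → β = 0.850
Converged at β = 0.850.
Compositions from xᵢ = zᵢ/(1+β(Kᵢ−1)), yᵢ = Kᵢxᵢ:
  1: x = 0.202, y = 0.315
  2: x = 0.445, y = 0.520
  3: x = 0.353, y = 0.165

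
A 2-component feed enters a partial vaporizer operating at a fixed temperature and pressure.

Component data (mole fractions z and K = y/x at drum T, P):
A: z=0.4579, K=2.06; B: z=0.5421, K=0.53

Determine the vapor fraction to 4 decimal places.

Rachford–Rice: g(ψ) = Σ zᵢ(Kᵢ−1)/(1+ψ(Kᵢ−1)) = 0.
Check two-phase: ΣzᵢKᵢ = 1.2306 > 1 and Σzᵢ/Kᵢ = 1.2451 > 1, so g(0) = 0.2306 > 0 and g(1) = -0.2451 < 0.
Binary case is linear: z₁(K₁−1)(1+ψ(K₂−1)) + z₂(K₂−1)(1+ψ(K₁−1)) = 0
⇒ ψ = [z₁(K₁−1)+z₂(K₂−1)] / [−(K₁−1)(K₂−1)] = 0.23059/0.49820 = 0.4628

ψ = 0.4628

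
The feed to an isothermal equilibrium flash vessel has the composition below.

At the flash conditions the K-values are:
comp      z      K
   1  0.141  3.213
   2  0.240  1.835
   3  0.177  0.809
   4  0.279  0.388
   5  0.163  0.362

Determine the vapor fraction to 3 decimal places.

ψ = 0.259

Rachford–Rice: g(ψ) = Σ zᵢ(Kᵢ−1)/(1+ψ(Kᵢ−1)) = 0.
Check two-phase: ΣzᵢKᵢ = 1.204 > 1 and Σzᵢ/Kᵢ = 1.563 > 1, so g(0) = 0.204 > 0 and g(1) = -0.563 < 0.
Newton–Raphson from ψ = 0.44:
  ψ = 0.440: g = -0.1105, g' = -0.598 → ψ = 0.255
  ψ = 0.255: g = 0.0024, g' = -0.644 → ψ = 0.259
Converged at ψ = 0.259.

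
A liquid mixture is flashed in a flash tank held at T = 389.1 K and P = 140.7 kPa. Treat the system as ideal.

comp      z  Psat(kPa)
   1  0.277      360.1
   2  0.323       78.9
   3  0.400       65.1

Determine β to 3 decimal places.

β = 0.097

Raoult's law: Kᵢ = Pᵢˢᵃᵗ/P = Pᵢˢᵃᵗ/140.7.
  K_1 = 360.1/140.7 = 2.55935, K_2 = 78.9/140.7 = 0.56077, K_3 = 65.1/140.7 = 0.46269
Newton–Raphson from β = 0.38:
  β = 0.380: g = -0.1691, g' = -0.538 → β = 0.065
  β = 0.065: g = 0.0231, g' = -0.745 → β = 0.096
  β = 0.096: g = 0.0006, g' = -0.705 → β = 0.097
Converged at β = 0.097.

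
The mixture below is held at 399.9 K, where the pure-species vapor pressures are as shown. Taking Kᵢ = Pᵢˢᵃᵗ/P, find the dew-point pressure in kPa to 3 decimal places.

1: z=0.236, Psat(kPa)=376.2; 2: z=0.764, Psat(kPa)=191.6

Pdew = 216.694 kPa

At the dew point ψ → 1, so Σzᵢ/Kᵢ = 1 with Kᵢ = Pᵢˢᵃᵗ/P ⇒ 1/P = Σzᵢ/Pᵢˢᵃᵗ.
1/P = 0.236/376.2 + 0.764/191.6 = 0.004615 ⇒ P = 216.694 kPa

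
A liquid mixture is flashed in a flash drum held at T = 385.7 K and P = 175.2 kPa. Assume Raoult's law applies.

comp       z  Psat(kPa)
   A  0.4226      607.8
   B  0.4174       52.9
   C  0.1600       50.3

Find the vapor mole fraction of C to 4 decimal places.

y_C = 0.0623

Raoult's law: Kᵢ = Pᵢˢᵃᵗ/P = Pᵢˢᵃᵗ/175.2.
  K_A = 607.8/175.2 = 3.469178, K_B = 52.9/175.2 = 0.301941, K_C = 50.3/175.2 = 0.287100
Let β = V/F and solve Σ zᵢ(Kᵢ−1)/(1+β(Kᵢ−1)) = 0.
g(0) = ΣzᵢKᵢ − 1 = 0.6380 and g(1) = 1 − Σzᵢ/Kᵢ = -1.0615, so a root lies in (0, 1).
Iterate (Newton) starting at β = 0.36:
  β = 0.3600: g = 0.00981, g' = -1.2321 → β = 0.3680
Converged at β = 0.3680.
Compositions from xᵢ = zᵢ/(1+β(Kᵢ−1)), yᵢ = Kᵢxᵢ:
  A: x = 0.2214, y = 0.7681
  B: x = 0.5617, y = 0.1696
  C: x = 0.2169, y = 0.0623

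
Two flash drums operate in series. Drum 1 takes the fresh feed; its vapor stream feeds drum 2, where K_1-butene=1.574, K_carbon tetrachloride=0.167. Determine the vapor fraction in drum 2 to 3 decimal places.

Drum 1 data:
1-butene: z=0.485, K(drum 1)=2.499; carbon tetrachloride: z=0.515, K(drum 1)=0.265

Drum 1:
Material balance + equilibrium reduce to Σ zᵢ(Kᵢ−1)/(1+ψ₁(Kᵢ−1)) = 0.
Feasibility: ΣzᵢKᵢ = 1.348, Σzᵢ/Kᵢ = 2.137 — both > 1, two phases present.
Binary case is linear: z₁(K₁−1)(1+ψ₁(K₂−1)) + z₂(K₂−1)(1+ψ₁(K₁−1)) = 0
⇒ ψ₁ = [z₁(K₁−1)+z₂(K₂−1)] / [−(K₁−1)(K₂−1)] = 0.3485/1.1018 = 0.316
Drum-1 compositions:
  1-butene: x = 0.329, y = 0.822
  carbon tetrachloride: x = 0.671, y = 0.178
Drum-2 feed = drum-1 vapor: z₂ = (0.8222, 0.1778).
Drum 2:
Let ψ₂ = V/F and solve Σ zᵢ(Kᵢ−1)/(1+ψ₂(Kᵢ−1)) = 0.
Feasibility: ΣzᵢKᵢ = 1.324, Σzᵢ/Kᵢ = 1.587 — both > 1, two phases present.
Binary case is linear: z₁(K₁−1)(1+ψ₂(K₂−1)) + z₂(K₂−1)(1+ψ₂(K₁−1)) = 0
⇒ ψ₂ = [z₁(K₁−1)+z₂(K₂−1)] / [−(K₁−1)(K₂−1)] = 0.3238/0.4781 = 0.677
  1-butene: x = 0.592, y = 0.932
  carbon tetrachloride: x = 0.408, y = 0.068

V/F (drum 2) = 0.677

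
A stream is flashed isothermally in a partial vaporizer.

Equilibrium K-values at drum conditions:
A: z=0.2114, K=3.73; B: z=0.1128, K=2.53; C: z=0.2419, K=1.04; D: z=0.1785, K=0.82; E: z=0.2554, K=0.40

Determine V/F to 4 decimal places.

Material balance + equilibrium reduce to Σ zᵢ(Kᵢ−1)/(1+V/F(Kᵢ−1)) = 0.
g(0) = ΣzᵢKᵢ − 1 = 0.5740 and g(1) = 1 − Σzᵢ/Kᵢ = -0.1900, so a root lies in (0, 1).
Newton iteration, V/F⁰ = 0.5:
  V/F = 0.5000: g = 0.09707, g' = -0.5614 → V/F = 0.6729
  V/F = 0.6729: g = 0.00433, g' = -0.5263 → V/F = 0.6811
Converged at V/F = 0.6811.

V/F = 0.6811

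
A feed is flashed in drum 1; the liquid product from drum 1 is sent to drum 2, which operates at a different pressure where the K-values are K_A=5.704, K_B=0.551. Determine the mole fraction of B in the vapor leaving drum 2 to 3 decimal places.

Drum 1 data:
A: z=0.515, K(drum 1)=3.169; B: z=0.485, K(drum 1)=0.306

Drum 1:
Binary case is linear: z₁(K₁−1)(1+ψ₁(K₂−1)) + z₂(K₂−1)(1+ψ₁(K₁−1)) = 0
⇒ ψ₁ = [z₁(K₁−1)+z₂(K₂−1)] / [−(K₁−1)(K₂−1)] = 0.7804/1.5053 = 0.518
Drum-1 compositions:
  A: x = 0.242, y = 0.768
  B: x = 0.758, y = 0.232
Drum-2 feed = drum-1 liquid: z₂ = (0.2424, 0.7576).
Drum 2:
Material balance + equilibrium reduce to Σ zᵢ(Kᵢ−1)/(1+ψ₂(Kᵢ−1)) = 0.
Feasibility: ΣzᵢKᵢ = 1.800, Σzᵢ/Kᵢ = 1.417 — both > 1, two phases present.
Iterate (Newton) starting at ψ₂ = 0.44:
  ψ₂ = 0.440: g = -0.0525, g' = -0.806 → ψ₂ = 0.375
  ψ₂ = 0.375: g = 0.0036, g' = -0.923 → ψ₂ = 0.379
Converged at ψ₂ = 0.379.
  A: x = 0.087, y = 0.497
  B: x = 0.913, y = 0.503

y_B (drum 2) = 0.503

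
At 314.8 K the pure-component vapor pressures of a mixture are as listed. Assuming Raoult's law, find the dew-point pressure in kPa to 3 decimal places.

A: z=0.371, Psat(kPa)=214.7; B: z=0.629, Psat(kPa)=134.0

Pdew = 155.714 kPa

At the dew point ψ → 1, so Σzᵢ/Kᵢ = 1 with Kᵢ = Pᵢˢᵃᵗ/P ⇒ 1/P = Σzᵢ/Pᵢˢᵃᵗ.
1/P = 0.371/214.7 + 0.629/134.0 = 0.006422 ⇒ P = 155.714 kPa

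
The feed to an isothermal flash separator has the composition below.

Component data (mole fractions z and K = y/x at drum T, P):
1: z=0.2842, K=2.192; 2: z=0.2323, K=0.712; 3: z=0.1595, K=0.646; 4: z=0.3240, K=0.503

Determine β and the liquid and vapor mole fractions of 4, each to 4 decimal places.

Iterate (Newton) starting at β = 0.4:
  β = 0.4000: g = -0.11298, g' = -0.3616 → β = 0.0875
  β = 0.0875: g = 0.01151, g' = -0.4602 → β = 0.1125
  β = 0.1125: g = 0.00018, g' = -0.4460 → β = 0.1129
Converged at β = 0.1129.
Compositions from xᵢ = zᵢ/(1+β(Kᵢ−1)), yᵢ = Kᵢxᵢ:
  1: x = 0.2505, y = 0.5490
  2: x = 0.2401, y = 0.1710
  3: x = 0.1661, y = 0.1073
  4: x = 0.3433, y = 0.1727

β = 0.1129, x_4 = 0.3433, y_4 = 0.1727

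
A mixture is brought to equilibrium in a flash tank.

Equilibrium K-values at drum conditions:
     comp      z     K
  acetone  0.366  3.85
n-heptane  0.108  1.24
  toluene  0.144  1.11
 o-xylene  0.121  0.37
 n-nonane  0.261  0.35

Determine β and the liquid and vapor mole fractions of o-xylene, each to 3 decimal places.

Let β = V/F and solve Σ zᵢ(Kᵢ−1)/(1+β(Kᵢ−1)) = 0.
Feasibility: ΣzᵢKᵢ = 1.839, Σzᵢ/Kᵢ = 1.385 — both > 1, two phases present.
Iterate (Newton) starting at β = 0.36:
  β = 0.360: g = 0.2339, g' = -0.999 → β = 0.594
  β = 0.594: g = 0.0267, g' = -0.831 → β = 0.626
Converged at β = 0.626.
Compositions from xᵢ = zᵢ/(1+β(Kᵢ−1)), yᵢ = Kᵢxᵢ:
  acetone: x = 0.131, y = 0.506
  n-heptane: x = 0.094, y = 0.116
  toluene: x = 0.135, y = 0.150
  o-xylene: x = 0.200, y = 0.074
  n-nonane: x = 0.440, y = 0.154

β = 0.626, x_o-xylene = 0.200, y_o-xylene = 0.074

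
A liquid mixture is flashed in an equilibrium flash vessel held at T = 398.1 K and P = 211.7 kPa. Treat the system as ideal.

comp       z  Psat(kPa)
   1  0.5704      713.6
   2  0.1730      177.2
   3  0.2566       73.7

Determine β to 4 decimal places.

β = 0.8936

Raoult's law: Kᵢ = Pᵢˢᵃᵗ/P = Pᵢˢᵃᵗ/211.7.
  K_1 = 713.6/211.7 = 3.370808, K_2 = 177.2/211.7 = 0.837034, K_3 = 73.7/211.7 = 0.348134
Material balance + equilibrium reduce to Σ zᵢ(Kᵢ−1)/(1+β(Kᵢ−1)) = 0.
Feasibility: ΣzᵢKᵢ = 2.1568, Σzᵢ/Kᵢ = 1.1130 — both > 1, two phases present.
Iterate (Newton) starting at β = 0.5:
  β = 0.5000: g = 0.33995, g' = -0.9167 → β = 0.8708
  β = 0.8708: g = 0.02152, g' = -0.9310 → β = 0.8939
  β = 0.8939: g = -0.00035, g' = -0.9620 → β = 0.8936
Converged at β = 0.8936.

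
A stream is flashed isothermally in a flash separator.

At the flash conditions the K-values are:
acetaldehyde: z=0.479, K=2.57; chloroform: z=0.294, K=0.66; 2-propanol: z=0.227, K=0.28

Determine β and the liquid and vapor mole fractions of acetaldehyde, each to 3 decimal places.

Material balance + equilibrium reduce to Σ zᵢ(Kᵢ−1)/(1+β(Kᵢ−1)) = 0.
Feasibility: ΣzᵢKᵢ = 1.489, Σzᵢ/Kᵢ = 1.443 — both > 1, two phases present.
Newton–Raphson from β = 0.5:
  β = 0.500: g = 0.0455, g' = -0.707 → β = 0.564
Converged at β = 0.564.
Compositions from xᵢ = zᵢ/(1+β(Kᵢ−1)), yᵢ = Kᵢxᵢ:
  acetaldehyde: x = 0.254, y = 0.653
  chloroform: x = 0.364, y = 0.240
  2-propanol: x = 0.382, y = 0.107

β = 0.564, x_acetaldehyde = 0.254, y_acetaldehyde = 0.653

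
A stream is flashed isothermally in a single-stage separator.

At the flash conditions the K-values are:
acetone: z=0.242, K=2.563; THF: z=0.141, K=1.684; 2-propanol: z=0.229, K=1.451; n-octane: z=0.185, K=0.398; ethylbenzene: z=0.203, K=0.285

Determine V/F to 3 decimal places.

Material balance + equilibrium reduce to Σ zᵢ(Kᵢ−1)/(1+V/F(Kᵢ−1)) = 0.
Check two-phase: ΣzᵢKᵢ = 1.321 > 1 and Σzᵢ/Kᵢ = 1.513 > 1, so g(0) = 0.321 > 0 and g(1) = -0.513 < 0.
Newton–Raphson from V/F = 0.32:
  V/F = 0.320: g = 0.0954, g' = -0.620 → V/F = 0.474
Converged at V/F = 0.474.

V/F = 0.474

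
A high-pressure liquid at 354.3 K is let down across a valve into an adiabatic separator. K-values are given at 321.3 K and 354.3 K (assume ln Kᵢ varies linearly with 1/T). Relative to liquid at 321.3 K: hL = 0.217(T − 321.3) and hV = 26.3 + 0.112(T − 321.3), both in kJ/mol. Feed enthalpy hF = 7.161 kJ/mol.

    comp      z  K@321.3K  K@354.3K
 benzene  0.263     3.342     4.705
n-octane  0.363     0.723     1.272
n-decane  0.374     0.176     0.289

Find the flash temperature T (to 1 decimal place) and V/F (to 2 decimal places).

Adiabatic flash: solve Rachford–Rice at each trial T, then check hF = ψ·hV(T) + (1−ψ)·hL(T).
  T = 321.3 K: K = (3.342, 0.723, 0.176), RR gives ψ = 0.149, H_out = 3.928 kJ/mol
  T = 354.3 K: K = (4.705, 1.272, 0.289), RR gives ψ = 0.517, H_out = 18.974 kJ/mol
  T = 337.8 K: K = (3.999, 0.972, 0.228), RR gives ψ = 0.329, H_out = 11.663 kJ/mol
  T = 329.6 K: K = (3.666, 0.842, 0.201), RR gives ψ = 0.239, H_out = 7.868 kJ/mol
  T = 325.5 K: K = (3.504, 0.782, 0.189), RR gives ψ = 0.194, H_out = 5.937 kJ/mol
  T = 327.6 K: K = (3.587, 0.812, 0.195), RR gives ψ = 0.217, H_out = 6.929 kJ/mol
Linear interpolation between T = 327.6 (H_out = 6.929) and T = 329.6 (H_out = 7.868) on hF = 7.161 gives T ≈ 328.1 K, at which ψ = 0.22.

T = 328.1 K, V/F = 0.22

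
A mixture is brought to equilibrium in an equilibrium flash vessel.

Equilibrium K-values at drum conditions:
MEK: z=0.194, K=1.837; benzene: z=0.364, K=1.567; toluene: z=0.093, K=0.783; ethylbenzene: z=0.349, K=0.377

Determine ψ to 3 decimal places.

ψ = 0.345

Rachford–Rice: g(ψ) = Σ zᵢ(Kᵢ−1)/(1+ψ(Kᵢ−1)) = 0.
Check two-phase: ΣzᵢKᵢ = 1.131 > 1 and Σzᵢ/Kᵢ = 1.382 > 1, so g(0) = 0.131 > 0 and g(1) = -0.382 < 0.
Newton iteration, ψ⁰ = 0.5:
  ψ = 0.500: g = -0.0632, g' = -0.430 → ψ = 0.353
  ψ = 0.353: g = -0.0033, g' = -0.390 → ψ = 0.345
Converged at ψ = 0.345.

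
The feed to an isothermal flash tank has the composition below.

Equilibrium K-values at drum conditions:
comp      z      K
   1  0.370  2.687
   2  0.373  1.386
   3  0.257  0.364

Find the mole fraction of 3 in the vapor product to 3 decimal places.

Material balance + equilibrium reduce to Σ zᵢ(Kᵢ−1)/(1+V/F(Kᵢ−1)) = 0.
Feasibility: ΣzᵢKᵢ = 1.605, Σzᵢ/Kᵢ = 1.113 — both > 1, two phases present.
Newton iteration, V/F⁰ = 0.5:
  V/F = 0.500: g = 0.2196, g' = -0.572 → V/F = 0.884
  V/F = 0.884: g = -0.0152, g' = -0.743 → V/F = 0.863
Converged at V/F = 0.863.
Compositions from xᵢ = zᵢ/(1+V/F(Kᵢ−1)), yᵢ = Kᵢxᵢ:
  1: x = 0.151, y = 0.405
  2: x = 0.280, y = 0.388
  3: x = 0.570, y = 0.207

y_3 = 0.207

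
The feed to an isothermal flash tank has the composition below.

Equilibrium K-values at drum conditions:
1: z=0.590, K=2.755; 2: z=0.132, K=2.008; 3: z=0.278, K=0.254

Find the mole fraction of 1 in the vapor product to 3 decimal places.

y_1 = 0.680

Rachford–Rice: g(V/F) = Σ zᵢ(Kᵢ−1)/(1+V/F(Kᵢ−1)) = 0.
g(0) = ΣzᵢKᵢ − 1 = 0.961 and g(1) = 1 − Σzᵢ/Kᵢ = -0.374, so a root lies in (0, 1).
Iterate (Newton) starting at V/F = 0.38:
  V/F = 0.380: g = 0.4280, g' = -1.025 → V/F = 0.797
  V/F = 0.797: g = -0.0065, g' = -1.299 → V/F = 0.792
Converged at V/F = 0.792.
Compositions from xᵢ = zᵢ/(1+V/F(Kᵢ−1)), yᵢ = Kᵢxᵢ:
  1: x = 0.247, y = 0.680
  2: x = 0.073, y = 0.147
  3: x = 0.680, y = 0.173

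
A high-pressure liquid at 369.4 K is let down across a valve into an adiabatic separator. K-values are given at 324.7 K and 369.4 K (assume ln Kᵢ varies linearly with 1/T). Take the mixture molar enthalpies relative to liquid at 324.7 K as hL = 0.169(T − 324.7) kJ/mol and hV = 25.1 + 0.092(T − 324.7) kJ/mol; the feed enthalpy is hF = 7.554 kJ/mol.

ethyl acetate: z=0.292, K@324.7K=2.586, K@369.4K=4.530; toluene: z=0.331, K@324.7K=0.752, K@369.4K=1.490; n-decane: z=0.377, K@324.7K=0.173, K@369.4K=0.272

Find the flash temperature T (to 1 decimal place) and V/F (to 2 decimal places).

T = 336.1 K, V/F = 0.23

Adiabatic flash: solve Rachford–Rice at each trial T, then check hF = ψ·hV(T) + (1−ψ)·hL(T).
  T = 324.7 K: K = (2.586, 0.752, 0.173), RR gives ψ = 0.073, H_out = 1.822 kJ/mol
  T = 369.4 K: K = (4.530, 1.490, 0.272), RR gives ψ = 0.570, H_out = 19.897 kJ/mol
  T = 347.0 K: K = (3.483, 1.081, 0.220), RR gives ψ = 0.360, H_out = 12.188 kJ/mol
  T = 335.9 K: K = (3.018, 0.908, 0.196), RR gives ψ = 0.229, H_out = 7.452 kJ/mol
  T = 341.4 K: K = (3.244, 0.991, 0.208), RR gives ψ = 0.297, H_out = 9.888 kJ/mol
  T = 338.6 K: K = (3.128, 0.948, 0.202), RR gives ψ = 0.263, H_out = 8.671 kJ/mol
  T = 337.2 K: K = (3.071, 0.927, 0.199), RR gives ψ = 0.246, H_out = 8.045 kJ/mol
Linear interpolation between T = 335.9 (H_out = 7.452) and T = 337.2 (H_out = 8.045) on hF = 7.554 gives T ≈ 336.1 K, at which ψ = 0.23.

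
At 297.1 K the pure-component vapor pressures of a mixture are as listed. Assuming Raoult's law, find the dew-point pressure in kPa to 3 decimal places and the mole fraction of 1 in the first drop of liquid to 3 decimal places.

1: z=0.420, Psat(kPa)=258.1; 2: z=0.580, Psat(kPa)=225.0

At the dew point ψ → 1, so Σzᵢ/Kᵢ = 1 with Kᵢ = Pᵢˢᵃᵗ/P ⇒ 1/P = Σzᵢ/Pᵢˢᵃᵗ.
1/P = 0.420/258.1 + 0.580/225.0 = 0.004205 ⇒ P = 237.809 kPa
xᵢ = zᵢP/Pᵢˢᵃᵗ ⇒ x_1 = 0.420·237.809/258.1 = 0.387

Pdew = 237.809 kPa, x_1 = 0.387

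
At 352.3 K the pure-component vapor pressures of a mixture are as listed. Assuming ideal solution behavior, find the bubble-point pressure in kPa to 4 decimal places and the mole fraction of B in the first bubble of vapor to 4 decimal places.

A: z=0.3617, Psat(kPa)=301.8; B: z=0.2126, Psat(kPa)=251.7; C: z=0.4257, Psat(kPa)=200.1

Pbub = 247.8551 kPa, y_B = 0.2159

At the bubble point ψ → 0, so ΣzᵢKᵢ = 1 with Kᵢ = Pᵢˢᵃᵗ/P ⇒ P = ΣzᵢPᵢˢᵃᵗ.
P = 0.3617·301.8 + 0.2126·251.7 + 0.4257·200.1 = 247.8551 kPa
yᵢ = zᵢPᵢˢᵃᵗ/P ⇒ y_B = 0.2126·251.7/247.8551 = 0.2159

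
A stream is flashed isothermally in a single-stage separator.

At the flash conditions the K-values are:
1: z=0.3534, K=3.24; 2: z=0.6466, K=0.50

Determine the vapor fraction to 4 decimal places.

ψ = 0.4181

Rachford–Rice: g(ψ) = Σ zᵢ(Kᵢ−1)/(1+ψ(Kᵢ−1)) = 0.
g(0) = ΣzᵢKᵢ − 1 = 0.4683 and g(1) = 1 − Σzᵢ/Kᵢ = -0.4023, so a root lies in (0, 1).
Newton iteration, ψ⁰ = 0.5:
  ψ = 0.5000: g = -0.05766, g' = -0.6819 → ψ = 0.4154
  ψ = 0.4154: g = 0.00198, g' = -0.7333 → ψ = 0.4181
Converged at ψ = 0.4181.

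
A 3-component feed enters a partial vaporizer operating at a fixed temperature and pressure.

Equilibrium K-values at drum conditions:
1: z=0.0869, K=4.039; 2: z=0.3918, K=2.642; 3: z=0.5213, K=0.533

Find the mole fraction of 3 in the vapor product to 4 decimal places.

y_3 = 0.4244

Material balance + equilibrium reduce to Σ zᵢ(Kᵢ−1)/(1+ψ(Kᵢ−1)) = 0.
Check two-phase: ΣzᵢKᵢ = 1.6640 > 1 and Σzᵢ/Kᵢ = 1.1479 > 1, so g(0) = 0.6640 > 0 and g(1) = -0.1479 < 0.
Newton iteration, ψ⁰ = 0.5:
  ψ = 0.5000: g = 0.14050, g' = -0.6385 → ψ = 0.7200
  ψ = 0.7200: g = 0.01085, g' = -0.5588 → ψ = 0.7395
Converged at ψ = 0.7395.
Compositions from xᵢ = zᵢ/(1+ψ(Kᵢ−1)), yᵢ = Kᵢxᵢ:
  1: x = 0.0268, y = 0.1081
  2: x = 0.1769, y = 0.4675
  3: x = 0.7963, y = 0.4244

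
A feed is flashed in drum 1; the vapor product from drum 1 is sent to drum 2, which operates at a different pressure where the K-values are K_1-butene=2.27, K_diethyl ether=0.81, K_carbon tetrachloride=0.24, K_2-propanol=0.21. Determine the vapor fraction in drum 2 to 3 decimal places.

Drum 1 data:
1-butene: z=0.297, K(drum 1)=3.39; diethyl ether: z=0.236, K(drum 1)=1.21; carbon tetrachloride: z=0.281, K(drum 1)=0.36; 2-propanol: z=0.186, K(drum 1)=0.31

Drum 1:
Let ψ₁ = V/F and solve Σ zᵢ(Kᵢ−1)/(1+ψ₁(Kᵢ−1)) = 0.
Check two-phase: ΣzᵢKᵢ = 1.451 > 1 and Σzᵢ/Kᵢ = 1.663 > 1, so g(0) = 0.451 > 0 and g(1) = -0.663 < 0.
Iterate (Newton) starting at ψ₁ = 0.49:
  ψ₁ = 0.490: g = -0.0840, g' = -0.815 → ψ₁ = 0.387
  ψ₁ = 0.387: g = 0.0005, g' = -0.835 → ψ₁ = 0.388
Converged at ψ₁ = 0.388.
Drum-1 compositions:
  1-butene: x = 0.154, y = 0.523
  diethyl ether: x = 0.218, y = 0.264
  carbon tetrachloride: x = 0.374, y = 0.135
  2-propanol: x = 0.254, y = 0.079
Drum-2 feed = drum-1 vapor: z₂ = (0.5227, 0.2641, 0.1345, 0.0787).
Drum 2:
Newton–Raphson from ψ₂ = 0.31:
  ψ₂ = 0.310: g = 0.2069, g' = -0.664 → ψ₂ = 0.622
  ψ₂ = 0.622: g = -0.0019, g' = -0.744 → ψ₂ = 0.619
Converged at ψ₂ = 0.619.
  1-butene: x = 0.293, y = 0.664
  diethyl ether: x = 0.299, y = 0.242
  carbon tetrachloride: x = 0.254, y = 0.061
  2-propanol: x = 0.154, y = 0.032

V/F (drum 2) = 0.619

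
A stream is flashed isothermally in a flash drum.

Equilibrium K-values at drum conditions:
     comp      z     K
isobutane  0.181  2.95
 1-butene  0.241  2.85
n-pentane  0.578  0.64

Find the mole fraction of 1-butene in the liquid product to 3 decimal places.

Rachford–Rice: g(ψ) = Σ zᵢ(Kᵢ−1)/(1+ψ(Kᵢ−1)) = 0.
Feasibility: ΣzᵢKᵢ = 1.591, Σzᵢ/Kᵢ = 1.049 — both > 1, two phases present.
Iterate (Newton) starting at ψ = 0.52:
  ψ = 0.520: g = 0.1465, g' = -0.497 → ψ = 0.815
  ψ = 0.815: g = 0.0198, g' = -0.384 → ψ = 0.866
  ψ = 0.866: g = 0.0002, g' = -0.375 → ψ = 0.867
Converged at ψ = 0.867.
Compositions from xᵢ = zᵢ/(1+ψ(Kᵢ−1)), yᵢ = Kᵢxᵢ:
  isobutane: x = 0.067, y = 0.198
  1-butene: x = 0.093, y = 0.264
  n-pentane: x = 0.840, y = 0.538

x_1-butene = 0.093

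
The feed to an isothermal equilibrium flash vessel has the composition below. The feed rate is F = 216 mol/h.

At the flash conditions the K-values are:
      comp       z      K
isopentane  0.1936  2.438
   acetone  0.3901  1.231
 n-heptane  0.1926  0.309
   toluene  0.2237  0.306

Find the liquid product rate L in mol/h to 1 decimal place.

Material balance + equilibrium reduce to Σ zᵢ(Kᵢ−1)/(1+ψ(Kᵢ−1)) = 0.
Check two-phase: ΣzᵢKᵢ = 1.0802 > 1 and Σzᵢ/Kᵢ = 1.7507 > 1, so g(0) = 0.0802 > 0 and g(1) = -0.7507 < 0.
Iterate (Newton) starting at ψ = 0.64:
  ψ = 0.6400: g = -0.29443, g' = -0.7687 → ψ = 0.2570
  ψ = 0.2570: g = -0.06242, g' = -0.5275 → ψ = 0.1386
  ψ = 0.1386: g = 0.00047, g' = -0.5422 → ψ = 0.1395
Converged at ψ = 0.1395.
Then V = ψ·F = 0.1395·216 = 30.1 mol/h and L = F − V = 185.9 mol/h.

L = 185.9 mol/h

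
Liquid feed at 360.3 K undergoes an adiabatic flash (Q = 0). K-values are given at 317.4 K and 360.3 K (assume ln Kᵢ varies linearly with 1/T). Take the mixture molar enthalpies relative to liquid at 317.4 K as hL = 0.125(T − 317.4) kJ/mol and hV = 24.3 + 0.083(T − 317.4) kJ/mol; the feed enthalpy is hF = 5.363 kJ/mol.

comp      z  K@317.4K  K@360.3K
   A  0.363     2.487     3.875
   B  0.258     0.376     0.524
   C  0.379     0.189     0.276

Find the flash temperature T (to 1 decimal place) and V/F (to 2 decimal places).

Adiabatic flash: solve Rachford–Rice at each trial T, then check hF = ψ·hV(T) + (1−ψ)·hL(T).
  T = 317.4 K: K = (2.487, 0.376, 0.189), RR gives ψ = 0.065, H_out = 1.578 kJ/mol
  T = 360.3 K: K = (3.875, 0.524, 0.276), RR gives ψ = 0.354, H_out = 13.338 kJ/mol
  T = 338.9 K: K = (3.150, 0.449, 0.231), RR gives ψ = 0.235, H_out = 8.175 kJ/mol
  T = 328.1 K: K = (2.808, 0.412, 0.210), RR gives ψ = 0.159, H_out = 5.125 kJ/mol
  T = 333.5 K: K = (2.977, 0.430, 0.220), RR gives ψ = 0.199, H_out = 6.702 kJ/mol
  T = 330.8 K: K = (2.892, 0.421, 0.215), RR gives ψ = 0.179, H_out = 5.928 kJ/mol
  T = 329.5 K: K = (2.852, 0.417, 0.212), RR gives ψ = 0.170, H_out = 5.546 kJ/mol
Linear interpolation between T = 328.1 (H_out = 5.125) and T = 329.5 (H_out = 5.546) on hF = 5.363 gives T ≈ 328.9 K, at which ψ = 0.16.

T = 328.9 K, V/F = 0.16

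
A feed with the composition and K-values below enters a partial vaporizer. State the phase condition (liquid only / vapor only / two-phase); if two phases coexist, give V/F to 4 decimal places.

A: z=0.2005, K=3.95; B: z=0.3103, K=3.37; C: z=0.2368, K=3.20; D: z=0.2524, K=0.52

vapor only

ΣzᵢKᵢ = 2.7267; Σzᵢ/Kᵢ = 0.7022.
Since Σzᵢ/Kᵢ < 1 the mixture is above its dew point — single vapor phase.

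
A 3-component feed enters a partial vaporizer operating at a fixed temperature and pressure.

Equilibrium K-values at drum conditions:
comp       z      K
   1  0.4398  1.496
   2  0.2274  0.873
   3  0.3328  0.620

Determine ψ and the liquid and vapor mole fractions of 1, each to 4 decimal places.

Newton–Raphson from ψ = 0.4:
  ψ = 0.4000: g = 0.00247, g' = -0.1462 → ψ = 0.4169
Converged at ψ = 0.4169.
Compositions from xᵢ = zᵢ/(1+ψ(Kᵢ−1)), yᵢ = Kᵢxᵢ:
  1: x = 0.3644, y = 0.5452
  2: x = 0.2401, y = 0.2096
  3: x = 0.3954, y = 0.2452

ψ = 0.4169, x_1 = 0.3644, y_1 = 0.5452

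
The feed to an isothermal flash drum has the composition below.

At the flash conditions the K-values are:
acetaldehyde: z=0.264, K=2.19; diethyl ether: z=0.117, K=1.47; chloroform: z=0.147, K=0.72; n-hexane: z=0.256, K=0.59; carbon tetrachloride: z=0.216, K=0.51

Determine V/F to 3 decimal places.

V/F = 0.275

Rachford–Rice: g(V/F) = Σ zᵢ(Kᵢ−1)/(1+V/F(Kᵢ−1)) = 0.
g(0) = ΣzᵢKᵢ − 1 = 0.117 and g(1) = 1 − Σzᵢ/Kᵢ = -0.262, so a root lies in (0, 1).
Newton–Raphson from V/F = 0.7:
  V/F = 0.700: g = -0.1467, g' = -0.349 → V/F = 0.279
  V/F = 0.279: g = -0.0013, g' = -0.369 → V/F = 0.275
Converged at V/F = 0.275.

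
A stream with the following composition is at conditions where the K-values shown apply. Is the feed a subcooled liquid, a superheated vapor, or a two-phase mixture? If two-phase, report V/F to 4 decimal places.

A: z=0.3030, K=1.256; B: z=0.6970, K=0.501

ΣzᵢKᵢ = 0.7298; Σzᵢ/Kᵢ = 1.6325.
Since ΣzᵢKᵢ < 1 the mixture is below its bubble point — single liquid phase.

subcooled liquid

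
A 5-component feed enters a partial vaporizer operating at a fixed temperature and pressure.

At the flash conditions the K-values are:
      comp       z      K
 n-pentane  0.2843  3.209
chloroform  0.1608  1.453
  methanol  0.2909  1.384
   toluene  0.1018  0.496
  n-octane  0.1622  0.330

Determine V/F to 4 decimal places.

V/F = 0.8686

Rachford–Rice: g(V/F) = Σ zᵢ(Kᵢ−1)/(1+V/F(Kᵢ−1)) = 0.
Feasibility: ΣzᵢKᵢ = 1.6526, Σzᵢ/Kᵢ = 1.1062 — both > 1, two phases present.
Newton iteration, V/F⁰ = 0.34:
  V/F = 0.3400: g = 0.31793, g' = -0.6705 → V/F = 0.8141
  V/F = 0.8141: g = 0.03664, g' = -0.6465 → V/F = 0.8708
  V/F = 0.8708: g = -0.00156, g' = -0.7051 → V/F = 0.8686
Converged at V/F = 0.8686.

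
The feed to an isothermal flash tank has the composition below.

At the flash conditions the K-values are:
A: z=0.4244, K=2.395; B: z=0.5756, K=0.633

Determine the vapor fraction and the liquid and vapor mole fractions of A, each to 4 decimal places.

ψ = 0.7438, x_A = 0.2083, y_A = 0.4988

Material balance + equilibrium reduce to Σ zᵢ(Kᵢ−1)/(1+ψ(Kᵢ−1)) = 0.
Feasibility: ΣzᵢKᵢ = 1.3808, Σzᵢ/Kᵢ = 1.0865 — both > 1, two phases present.
Binary case is linear: z₁(K₁−1)(1+ψ(K₂−1)) + z₂(K₂−1)(1+ψ(K₁−1)) = 0
⇒ ψ = [z₁(K₁−1)+z₂(K₂−1)] / [−(K₁−1)(K₂−1)] = 0.38079/0.51197 = 0.7438
Compositions from xᵢ = zᵢ/(1+ψ(Kᵢ−1)), yᵢ = Kᵢxᵢ:
  A: x = 0.2083, y = 0.4988
  B: x = 0.7917, y = 0.5012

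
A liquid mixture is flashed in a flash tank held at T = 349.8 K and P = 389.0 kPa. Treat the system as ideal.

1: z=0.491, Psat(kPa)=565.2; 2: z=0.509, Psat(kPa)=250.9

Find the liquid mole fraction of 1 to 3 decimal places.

Raoult's law: Kᵢ = Pᵢˢᵃᵗ/P = Pᵢˢᵃᵗ/389.0.
  K_1 = 565.2/389.0 = 1.45296, K_2 = 250.9/389.0 = 0.64499
Rachford–Rice: g(β) = Σ zᵢ(Kᵢ−1)/(1+β(Kᵢ−1)) = 0.
g(0) = ΣzᵢKᵢ − 1 = 0.042 and g(1) = 1 − Σzᵢ/Kᵢ = -0.127, so a root lies in (0, 1).
Iterate (Newton) starting at β = 0.38:
  β = 0.380: g = -0.0191, g' = -0.159 → β = 0.260
  β = 0.260: g = -0.0001, g' = -0.158 → β = 0.259
Converged at β = 0.259.
Compositions from xᵢ = zᵢ/(1+β(Kᵢ−1)), yᵢ = Kᵢxᵢ:
  1: x = 0.439, y = 0.638
  2: x = 0.561, y = 0.362

x_1 = 0.439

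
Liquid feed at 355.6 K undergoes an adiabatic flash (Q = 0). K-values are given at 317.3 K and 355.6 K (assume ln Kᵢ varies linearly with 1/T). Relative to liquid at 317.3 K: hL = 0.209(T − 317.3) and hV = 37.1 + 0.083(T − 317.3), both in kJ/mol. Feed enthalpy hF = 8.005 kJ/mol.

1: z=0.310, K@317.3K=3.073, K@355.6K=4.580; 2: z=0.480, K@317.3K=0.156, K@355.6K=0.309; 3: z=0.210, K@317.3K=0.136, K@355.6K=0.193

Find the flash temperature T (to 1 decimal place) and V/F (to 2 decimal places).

Adiabatic flash: solve Rachford–Rice at each trial T, then check hF = ψ·hV(T) + (1−ψ)·hL(T).
  T = 317.3 K: K = (3.073, 0.156, 0.136), RR gives ψ = 0.032, H_out = 1.180 kJ/mol
  T = 355.6 K: K = (4.580, 0.309, 0.193), RR gives ψ = 0.234, H_out = 15.544 kJ/mol
  T = 336.5 K: K = (3.796, 0.224, 0.164), RR gives ψ = 0.143, H_out = 8.988 kJ/mol
  T = 326.9 K: K = (3.426, 0.188, 0.150), RR gives ψ = 0.092, H_out = 5.306 kJ/mol
  T = 331.7 K: K = (3.609, 0.205, 0.157), RR gives ψ = 0.119, H_out = 7.192 kJ/mol
  T = 334.1 K: K = (3.702, 0.215, 0.160), RR gives ψ = 0.131, H_out = 8.100 kJ/mol
Linear interpolation between T = 331.7 (H_out = 7.192) and T = 334.1 (H_out = 8.100) on hF = 8.005 gives T ≈ 333.8 K, at which ψ = 0.13.

T = 333.8 K, V/F = 0.13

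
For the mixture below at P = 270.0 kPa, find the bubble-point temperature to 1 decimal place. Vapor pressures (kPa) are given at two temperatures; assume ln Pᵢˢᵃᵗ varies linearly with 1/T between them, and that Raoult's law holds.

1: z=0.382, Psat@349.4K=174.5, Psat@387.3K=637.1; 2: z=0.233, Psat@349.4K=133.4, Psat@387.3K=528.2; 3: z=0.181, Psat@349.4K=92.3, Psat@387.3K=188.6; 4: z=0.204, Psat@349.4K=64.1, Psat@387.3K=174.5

Bubble-point temperature: ΣzᵢPᵢˢᵃᵗ(T) = P. Interpolate ln Pᵢˢᵃᵗ = aᵢ + bᵢ/T.
  T = 349.4 K: ΣzᵢPᵢˢᵃᵗ = 127.52 kPa
  T = 387.3 K: ΣzᵢPᵢˢᵃᵗ = 436.18 kPa
  T = 368.4 K: ΣzᵢPᵢˢᵃᵗ = 242.62 kPa
  T = 377.9 K: ΣzᵢPᵢˢᵃᵗ = 327.88 kPa
  T = 373.1 K: ΣzᵢPᵢˢᵃᵗ = 282.06 kPa
  T = 370.8 K: ΣzᵢPᵢˢᵃᵗ = 262.12 kPa
Interpolating between 370.8 K and 373.1 K gives T ≈ 371.7 K.

T = 371.7 K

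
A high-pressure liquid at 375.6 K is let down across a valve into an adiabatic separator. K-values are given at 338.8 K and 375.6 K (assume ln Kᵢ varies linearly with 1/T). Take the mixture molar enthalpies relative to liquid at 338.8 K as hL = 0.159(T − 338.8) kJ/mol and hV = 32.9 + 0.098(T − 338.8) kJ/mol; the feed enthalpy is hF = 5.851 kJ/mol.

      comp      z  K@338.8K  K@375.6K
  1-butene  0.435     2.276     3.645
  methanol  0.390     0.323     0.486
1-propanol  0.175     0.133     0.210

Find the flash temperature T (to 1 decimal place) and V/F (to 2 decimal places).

Adiabatic flash: solve Rachford–Rice at each trial T, then check hF = ψ·hV(T) + (1−ψ)·hL(T).
  T = 338.8 K: K = (2.276, 0.323, 0.133), RR gives ψ = 0.147, H_out = 4.847 kJ/mol
  T = 375.6 K: K = (3.645, 0.486, 0.210), RR gives ψ = 0.497, H_out = 21.094 kJ/mol
  T = 357.2 K: K = (2.915, 0.400, 0.169), RR gives ψ = 0.348, H_out = 13.981 kJ/mol
  T = 348.0 K: K = (2.584, 0.361, 0.150), RR gives ψ = 0.258, H_out = 9.813 kJ/mol
  T = 343.4 K: K = (2.427, 0.342, 0.142), RR gives ψ = 0.206, H_out = 7.459 kJ/mol
  T = 341.1 K: K = (2.351, 0.332, 0.137), RR gives ψ = 0.178, H_out = 6.190 kJ/mol
Linear interpolation between T = 338.8 (H_out = 4.847) and T = 341.1 (H_out = 6.190) on hF = 5.851 gives T ≈ 340.5 K, at which ψ = 0.17.

T = 340.5 K, V/F = 0.17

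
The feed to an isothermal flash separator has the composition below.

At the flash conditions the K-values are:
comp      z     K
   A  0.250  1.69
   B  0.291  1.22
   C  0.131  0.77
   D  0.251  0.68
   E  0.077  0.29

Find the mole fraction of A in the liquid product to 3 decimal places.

x_A = 0.200

Material balance + equilibrium reduce to Σ zᵢ(Kᵢ−1)/(1+V/F(Kᵢ−1)) = 0.
Feasibility: ΣzᵢKᵢ = 1.071, Σzᵢ/Kᵢ = 1.191 — both > 1, two phases present.
Iterate (Newton) starting at V/F = 0.37:
  V/F = 0.370: g = -0.0016, g' = -0.200 → V/F = 0.362
Converged at V/F = 0.362.
Compositions from xᵢ = zᵢ/(1+V/F(Kᵢ−1)), yᵢ = Kᵢxᵢ:
  A: x = 0.200, y = 0.338
  B: x = 0.270, y = 0.329
  C: x = 0.143, y = 0.110
  D: x = 0.284, y = 0.193
  E: x = 0.104, y = 0.030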